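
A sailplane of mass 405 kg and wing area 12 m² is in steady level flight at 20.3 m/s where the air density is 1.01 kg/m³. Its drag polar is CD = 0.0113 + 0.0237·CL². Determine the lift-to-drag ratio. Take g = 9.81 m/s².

L/D = 22.3

Weight W = mg = 405 × 9.81 = 3973.1 N; in level flight L = W.
Dynamic pressure q = 0.5 × 1.01 × 20.3² = 208.1 Pa.
CL = 2W/(ρv²S) = 2×3973.1/(1.01×20.3²×12) = 1.591.
CD = 0.0113 + 0.0237 × 1.591² = 0.07129.
L/D = CL/CD = 1.591 / 0.07129 = 22.3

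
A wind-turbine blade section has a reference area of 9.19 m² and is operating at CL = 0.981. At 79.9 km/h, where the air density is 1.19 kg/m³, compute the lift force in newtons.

L = 2640 N

Convert speed: v = 79.9 km/h ÷ 3.6 = 22.19 m/s.
L = ½ρv²S·CL = ½ × 1.19 × 22.19² × 9.19 × 0.981 = 2640 N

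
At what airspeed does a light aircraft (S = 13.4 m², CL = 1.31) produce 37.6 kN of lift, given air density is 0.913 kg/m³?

v = 68.5 m/s

L = ½ρv²S·CL ⇒ v = √(2L/(ρ·S·CL))
v = √(2 × 37600 / (0.913 × 13.4 × 1.31)) = √4692 = 68.5 m/s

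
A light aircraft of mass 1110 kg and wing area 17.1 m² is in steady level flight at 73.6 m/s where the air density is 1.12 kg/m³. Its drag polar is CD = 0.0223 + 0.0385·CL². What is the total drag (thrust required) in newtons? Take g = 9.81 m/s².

D = 1240 N

In steady level flight, lift balances weight: W = mg = 1110 × 9.81 = 10889 N.
q = ½ρv² = ½ × 1.12 × 73.6² = 3033 Pa.
Required CL = L/(qS) = 10889/(3033·17.1) = 0.2099.
CD = 0.0223 + 0.0385 × 0.2099² = 0.024.
D = q·S·CD = 3033 × 17.1 × 0.024 = 1245 N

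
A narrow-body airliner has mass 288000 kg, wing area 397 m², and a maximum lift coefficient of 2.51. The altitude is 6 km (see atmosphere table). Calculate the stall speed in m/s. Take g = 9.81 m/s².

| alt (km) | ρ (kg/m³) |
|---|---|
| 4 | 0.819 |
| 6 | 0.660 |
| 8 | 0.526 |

At 6 km, from the table: ρ = 0.660 kg/m³.
Weight W = mg = 288000 × 9.81 = 2.825×10^6 N.
From L = ½ρV²S·CL,max = W: V_stall = √(2W/(ρSCL,max)) = √(2·2.825×10^6/(0.66·397·2.51))
V_stall = √8592 = 92.7 m/s

V_stall = 92.7 m/s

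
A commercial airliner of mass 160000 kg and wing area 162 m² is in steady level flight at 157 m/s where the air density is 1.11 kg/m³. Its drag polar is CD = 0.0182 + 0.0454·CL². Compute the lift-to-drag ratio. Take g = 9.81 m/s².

Weight W = mg = 160000 × 9.81 = 1.5696×10^6 N; in level flight L = W.
Dynamic pressure q = 0.5 × 1.11 × 157² = 13680 Pa.
Required CL = L/(qS) = 1.5696×10^6/(13680·162) = 0.7082.
CD = 0.0182 + 0.0454 × 0.7082² = 0.04097.
L/D = CL/CD = 0.7082 / 0.04097 = 17.3

L/D = 17.3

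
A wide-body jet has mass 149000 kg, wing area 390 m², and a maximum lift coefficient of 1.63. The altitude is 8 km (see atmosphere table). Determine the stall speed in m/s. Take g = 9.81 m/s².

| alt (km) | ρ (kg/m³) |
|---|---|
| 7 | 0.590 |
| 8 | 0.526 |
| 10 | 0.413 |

At 8 km, from the table: ρ = 0.526 kg/m³.
Weight W = mg = 149000 × 9.81 = 1.462×10^6 N.
From L = ½ρV²S·CL,max = W: V_stall = √(2W/(ρSCL,max)) = √(2·1.462×10^6/(0.526·390·1.63))
V_stall = √8743 = 93.5 m/s

V_stall = 93.5 m/s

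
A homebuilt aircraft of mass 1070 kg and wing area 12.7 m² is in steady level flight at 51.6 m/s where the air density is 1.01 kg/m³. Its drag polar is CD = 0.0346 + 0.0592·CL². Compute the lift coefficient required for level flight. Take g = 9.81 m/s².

CL = 0.615

In steady level flight, lift balances weight: W = mg = 1070 × 9.81 = 10497 N.
Dynamic pressure q = 0.5 × 1.01 × 51.6² = 1345 Pa.
CL = W/(q·S) = 10497 / (1345 × 12.7) = 0.6147.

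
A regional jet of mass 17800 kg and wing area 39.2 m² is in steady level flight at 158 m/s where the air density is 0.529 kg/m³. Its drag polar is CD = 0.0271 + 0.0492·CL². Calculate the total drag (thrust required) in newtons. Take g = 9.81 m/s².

D = 12800 N

In steady level flight, lift balances weight: W = mg = 17800 × 9.81 = 1.7462×10^5 N.
q = ½ρv² = ½ × 0.529 × 158² = 6603 Pa.
Required CL = L/(qS) = 1.7462×10^5/(6603·39.2) = 0.6746.
CD = 0.0271 + 0.0492 × 0.6746² = 0.04949.
D = q·S·CD = 6603 × 39.2 × 0.04949 = 12810 N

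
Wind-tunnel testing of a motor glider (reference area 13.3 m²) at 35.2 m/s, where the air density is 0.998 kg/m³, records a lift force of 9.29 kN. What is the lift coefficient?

CL = 1.13

From L = ½ρv²S·CL, rearranging gives CL = 2L/(ρv²S).
CL = 2 × 9290 / (0.998 × 35.2² × 13.3) = 1.13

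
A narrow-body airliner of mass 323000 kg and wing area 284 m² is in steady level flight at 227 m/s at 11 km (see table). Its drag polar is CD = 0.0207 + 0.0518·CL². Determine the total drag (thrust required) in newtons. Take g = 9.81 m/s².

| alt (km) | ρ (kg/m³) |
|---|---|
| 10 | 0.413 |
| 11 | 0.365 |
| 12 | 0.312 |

At 11 km, from the table: ρ = 0.365 kg/m³.
Level flight ⇒ L = W = m·g = 323000 × 9.81 = 3.1686×10^6 N.
q = ½ρv² = ½ × 0.365 × 227² = 9404 Pa.
CL = W/(q·S) = 3.1686×10^6 / (9404 × 284) = 1.186.
CD = 0.0207 + 0.0518 × 1.186² = 0.09361.
D = q·S·CD = 9404 × 284 × 0.09361 = 2.5×10^5 N

D = 2.5×10^5 N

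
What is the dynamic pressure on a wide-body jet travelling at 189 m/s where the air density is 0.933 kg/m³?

q = ½ρv² = ½ × 0.933 × 189² = 16700 Pa

q = 16700 Pa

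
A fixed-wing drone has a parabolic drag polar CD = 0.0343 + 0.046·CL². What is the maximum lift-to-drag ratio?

For CD = CD0 + K·CL², (L/D)max occurs at CL* = √(CD0/K) and equals 1/(2√(K·CD0)).
(L/D)max = 1/(2√(0.046 × 0.0343)) = 1/(2 × 0.03972) = 12.6

(L/D)max = 12.6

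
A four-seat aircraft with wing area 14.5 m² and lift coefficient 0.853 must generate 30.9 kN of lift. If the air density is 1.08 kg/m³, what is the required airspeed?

v = 68 m/s

L = ½ρv²S·CL ⇒ v = √(2L/(ρ·S·CL))
v = √(2 × 30900 / (1.08 × 14.5 × 0.853)) = √4626 = 68 m/s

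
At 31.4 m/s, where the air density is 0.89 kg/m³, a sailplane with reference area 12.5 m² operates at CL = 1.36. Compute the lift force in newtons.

L = 7460 N

L = ½ρv²S·CL = ½ × 0.89 × 31.4² × 12.5 × 1.36 = 7460 N ≈ 7.46 kN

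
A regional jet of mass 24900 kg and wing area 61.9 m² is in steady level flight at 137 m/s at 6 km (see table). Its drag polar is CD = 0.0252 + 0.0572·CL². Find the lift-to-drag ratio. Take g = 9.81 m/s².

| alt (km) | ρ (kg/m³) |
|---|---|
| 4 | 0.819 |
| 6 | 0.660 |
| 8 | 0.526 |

L/D = 13.2

At 6 km, from the table: ρ = 0.660 kg/m³.
Weight W = mg = 24900 × 9.81 = 2.4427×10^5 N; in level flight L = W.
q = ½ρv² = ½ × 0.66 × 137² = 6194 Pa.
CL = 2W/(ρv²S) = 2×2.4427×10^5/(0.66×137²×61.9) = 0.6371.
CD = 0.0252 + 0.0572 × 0.6371² = 0.04842.
L/D = CL/CD = 0.6371 / 0.04842 = 13.2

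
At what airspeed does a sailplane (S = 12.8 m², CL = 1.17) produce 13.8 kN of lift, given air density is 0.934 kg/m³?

L = ½ρv²S·CL ⇒ v = √(2L/(ρ·S·CL))
v = √(2 × 13800 / (0.934 × 12.8 × 1.17)) = √1973 = 44.4 m/s

v = 44.4 m/s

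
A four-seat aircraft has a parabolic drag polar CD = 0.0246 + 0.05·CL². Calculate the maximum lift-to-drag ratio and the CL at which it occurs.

For CD = CD0 + K·CL², (L/D)max occurs at CL* = √(CD0/K) and equals 1/(2√(K·CD0)).
(L/D)max = 1/(2√(0.05 × 0.0246)) = 1/(2 × 0.03507) = 14.3
CL* = √(0.0246/0.05) = 0.701

(L/D)max = 14.3, at CL = 0.701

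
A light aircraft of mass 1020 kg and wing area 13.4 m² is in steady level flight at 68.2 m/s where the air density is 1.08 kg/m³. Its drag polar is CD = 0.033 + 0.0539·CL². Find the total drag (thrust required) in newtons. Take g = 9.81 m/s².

D = 1270 N

In steady level flight, lift balances weight: W = mg = 1020 × 9.81 = 10006 N.
q = ½ρv² = ½ × 1.08 × 68.2² = 2512 Pa.
CL = W/(q·S) = 10006 / (2512 × 13.4) = 0.2973.
CD = 0.033 + 0.0539 × 0.2973² = 0.03776.
D = q·S·CD = 2512 × 13.4 × 0.03776 = 1271 N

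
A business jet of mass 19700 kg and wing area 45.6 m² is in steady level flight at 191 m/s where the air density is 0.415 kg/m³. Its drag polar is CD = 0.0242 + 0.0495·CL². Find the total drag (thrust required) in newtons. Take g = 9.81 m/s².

D = 13700 N

Level flight ⇒ L = W = m·g = 19700 × 9.81 = 1.9326×10^5 N.
Dynamic pressure q = 0.5 × 0.415 × 191² = 7570 Pa.
Required CL = L/(qS) = 1.9326×10^5/(7570·45.6) = 0.5599.
CD = 0.0242 + 0.0495 × 0.5599² = 0.03972.
D = q·S·CD = 7570 × 45.6 × 0.03972 = 13710 N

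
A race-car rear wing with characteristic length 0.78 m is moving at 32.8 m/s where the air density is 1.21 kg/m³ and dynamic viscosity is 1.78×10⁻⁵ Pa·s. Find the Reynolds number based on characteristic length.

Re = 1.74×10^6

Re = ρ·v·c/μ = 1.21 × 32.8 × 0.78 / (1.78×10⁻⁵) = 1.74×10^6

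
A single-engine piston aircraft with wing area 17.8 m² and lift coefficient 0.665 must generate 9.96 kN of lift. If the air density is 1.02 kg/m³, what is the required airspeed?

v = 40.6 m/s

L = ½ρv²S·CL ⇒ v = √(2L/(ρ·S·CL))
v = √(2 × 9960 / (1.02 × 17.8 × 0.665)) = √1650 = 40.6 m/s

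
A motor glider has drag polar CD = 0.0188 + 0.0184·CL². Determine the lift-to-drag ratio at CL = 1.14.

CD = 0.0188 + 0.0184 × 1.14² = 0.04271
L/D = CL/CD = 1.14 / 0.04271 = 26.7

L/D = 26.7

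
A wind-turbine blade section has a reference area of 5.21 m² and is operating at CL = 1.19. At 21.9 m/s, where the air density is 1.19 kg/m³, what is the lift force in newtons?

Dynamic pressure q = ½ρv² = ½ × 1.19 × 21.9² = 285.4 Pa.
L = q·S·CL = 285.4 × 5.21 × 1.19 = 1770 N

L = 1770 N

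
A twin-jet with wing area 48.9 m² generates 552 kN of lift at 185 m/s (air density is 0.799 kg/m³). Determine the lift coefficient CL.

CL = 0.826

From L = ½ρv²S·CL, rearranging gives CL = 2L/(ρv²S).
CL = 2 × 5.52×10^5 / (0.799 × 185² × 48.9) = 0.826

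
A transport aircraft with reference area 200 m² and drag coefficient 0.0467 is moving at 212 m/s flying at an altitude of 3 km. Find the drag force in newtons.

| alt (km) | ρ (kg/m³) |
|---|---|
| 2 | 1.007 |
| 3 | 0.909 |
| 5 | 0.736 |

D = 1.91×10^5 N

At 3 km, from the table: ρ = 0.909 kg/m³.
Dynamic pressure q = ½ρv² = ½ × 0.909 × 212² = 20430 Pa.
D = q·S·CD = 20430 × 200 × 0.0467 = 1.91×10^5 N ≈ 191 kN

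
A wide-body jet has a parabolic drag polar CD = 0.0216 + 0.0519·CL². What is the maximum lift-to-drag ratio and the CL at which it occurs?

For CD = CD0 + K·CL², (L/D)max occurs at CL* = √(CD0/K) and equals 1/(2√(K·CD0)).
(L/D)max = 1/(2√(0.0519 × 0.0216)) = 1/(2 × 0.03348) = 14.9
CL* = √(0.0216/0.0519) = 0.645

(L/D)max = 14.9, at CL = 0.645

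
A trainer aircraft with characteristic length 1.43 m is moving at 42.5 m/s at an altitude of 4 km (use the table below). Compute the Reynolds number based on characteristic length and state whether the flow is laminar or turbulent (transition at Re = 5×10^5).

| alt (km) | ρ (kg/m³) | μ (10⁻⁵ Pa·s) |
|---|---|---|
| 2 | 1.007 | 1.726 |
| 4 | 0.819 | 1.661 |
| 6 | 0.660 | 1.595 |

Re = 3×10^6 (turbulent)

At 4 km, from the table: ρ = 0.819 kg/m³, μ = 1.661×10⁻⁵ Pa·s.
Re = ρ·v·c/μ = 0.819 × 42.5 × 1.43 / (1.661×10⁻⁵) = 3×10^6
Since 3×10^6 > 5×10^5, the flow is turbulent.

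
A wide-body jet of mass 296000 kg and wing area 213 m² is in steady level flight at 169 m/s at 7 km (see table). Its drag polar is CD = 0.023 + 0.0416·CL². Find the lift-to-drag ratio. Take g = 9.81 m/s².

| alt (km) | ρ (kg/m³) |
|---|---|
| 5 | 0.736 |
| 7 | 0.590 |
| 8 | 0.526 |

At 7 km, from the table: ρ = 0.590 kg/m³.
Weight W = mg = 296000 × 9.81 = 2.9038×10^6 N; in level flight L = W.
Dynamic pressure q = 0.5 × 0.59 × 169² = 8425 Pa.
CL = 2W/(ρv²S) = 2×2.9038×10^6/(0.59×169²×213) = 1.618.
CD = 0.023 + 0.0416 × 1.618² = 0.1319.
L/D = CL/CD = 1.618 / 0.1319 = 12.3

L/D = 12.3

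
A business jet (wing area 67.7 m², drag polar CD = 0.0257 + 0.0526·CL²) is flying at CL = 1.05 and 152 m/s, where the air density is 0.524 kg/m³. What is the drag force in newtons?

CD = 0.0257 + 0.0526 × 1.05² = 0.08369
D = ½ρv²S·CD = ½ × 0.524 × 152² × 67.7 × 0.08369 = 34300 N

D = 34300 N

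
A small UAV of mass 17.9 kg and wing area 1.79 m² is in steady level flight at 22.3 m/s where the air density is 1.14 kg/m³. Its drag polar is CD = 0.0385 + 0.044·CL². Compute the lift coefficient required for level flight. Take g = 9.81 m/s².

CL = 0.346

Level flight ⇒ L = W = m·g = 17.9 × 9.81 = 175.6 N.
q = ½ρv² = ½ × 1.14 × 22.3² = 283.5 Pa.
CL = 2W/(ρv²S) = 2×175.6/(1.14×22.3²×1.79) = 0.3461.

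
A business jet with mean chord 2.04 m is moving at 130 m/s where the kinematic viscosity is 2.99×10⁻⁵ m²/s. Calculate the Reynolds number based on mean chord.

Re = 8.87×10^6

Re = v·c/ν = 130 × 2.04 / (2.99×10⁻⁵) = 8.87×10^6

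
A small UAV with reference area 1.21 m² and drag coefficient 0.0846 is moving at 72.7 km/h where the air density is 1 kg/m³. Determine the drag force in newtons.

D = 20.9 N

Convert speed: v = 72.7 km/h ÷ 3.6 = 20.19 m/s.
D = ½ρv²S·CD = ½ × 1 × 20.19² × 1.21 × 0.0846 = 20.9 N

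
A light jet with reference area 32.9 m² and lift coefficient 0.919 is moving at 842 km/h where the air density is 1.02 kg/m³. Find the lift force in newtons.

L = 8.44×10^5 N

Convert speed: v = 842 km/h ÷ 3.6 = 233.9 m/s.
Dynamic pressure q = ½ρv² = ½ × 1.02 × 233.9² = 27900 Pa.
L = q·S·CL = 27900 × 32.9 × 0.919 = 8.44×10^5 N ≈ 844 kN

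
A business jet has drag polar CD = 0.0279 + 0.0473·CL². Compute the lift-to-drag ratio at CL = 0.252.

L/D = 8.15

CD = 0.0279 + 0.0473 × 0.252² = 0.0309
L/D = CL/CD = 0.252 / 0.0309 = 8.15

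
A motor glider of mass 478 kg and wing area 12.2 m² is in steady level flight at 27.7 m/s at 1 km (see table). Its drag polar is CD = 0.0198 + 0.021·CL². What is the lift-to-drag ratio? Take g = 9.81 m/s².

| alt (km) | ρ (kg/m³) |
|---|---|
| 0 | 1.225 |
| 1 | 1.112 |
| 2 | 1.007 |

L/D = 24.5

At 1 km, from the table: ρ = 1.112 kg/m³.
Weight W = mg = 478 × 9.81 = 4689.2 N; in level flight L = W.
q = ½ρv² = ½ × 1.112 × 27.7² = 426.6 Pa.
CL = 2W/(ρv²S) = 2×4689.2/(1.112×27.7²×12.2) = 0.901.
CD = 0.0198 + 0.021 × 0.901² = 0.03685.
L/D = CL/CD = 0.901 / 0.03685 = 24.5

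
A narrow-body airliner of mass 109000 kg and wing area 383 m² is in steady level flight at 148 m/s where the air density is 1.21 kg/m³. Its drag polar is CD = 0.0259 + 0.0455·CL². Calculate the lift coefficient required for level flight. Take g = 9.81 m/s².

Weight W = mg = 109000 × 9.81 = 1.0693×10^6 N; in level flight L = W.
Dynamic pressure q = 0.5 × 1.21 × 148² = 13250 Pa.
CL = W/(q·S) = 1.0693×10^6 / (13250 × 383) = 0.2107.

CL = 0.211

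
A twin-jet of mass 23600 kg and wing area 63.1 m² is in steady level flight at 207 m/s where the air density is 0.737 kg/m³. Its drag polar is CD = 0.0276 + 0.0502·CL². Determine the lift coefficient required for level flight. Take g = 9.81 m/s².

CL = 0.232

In steady level flight, lift balances weight: W = mg = 23600 × 9.81 = 2.3152×10^5 N.
q = ½ρv² = ½ × 0.737 × 207² = 15790 Pa.
CL = W/(q·S) = 2.3152×10^5 / (15790 × 63.1) = 0.2324.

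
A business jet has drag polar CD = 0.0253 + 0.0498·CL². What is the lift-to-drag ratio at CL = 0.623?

CD = 0.0253 + 0.0498 × 0.623² = 0.04463
L/D = CL/CD = 0.623 / 0.04463 = 14

L/D = 14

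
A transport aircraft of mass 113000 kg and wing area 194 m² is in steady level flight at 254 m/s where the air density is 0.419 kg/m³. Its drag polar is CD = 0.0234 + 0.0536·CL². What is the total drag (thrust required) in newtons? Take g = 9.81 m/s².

D = 86500 N

In steady level flight, lift balances weight: W = mg = 113000 × 9.81 = 1.1085×10^6 N.
Dynamic pressure q = 0.5 × 0.419 × 254² = 13520 Pa.
CL = W/(q·S) = 1.1085×10^6 / (13520 × 194) = 0.4228.
CD = 0.0234 + 0.0536 × 0.4228² = 0.03298.
D = q·S·CD = 13520 × 194 × 0.03298 = 86480 N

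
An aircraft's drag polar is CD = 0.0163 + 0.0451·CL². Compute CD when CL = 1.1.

CD = 0.0709

CD = 0.0163 + 0.0451 × 1.1² = 0.0163 + 0.05457 = 0.0709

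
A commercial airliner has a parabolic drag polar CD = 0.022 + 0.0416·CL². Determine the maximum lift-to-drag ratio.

(L/D)max = 16.5

For CD = CD0 + K·CL², (L/D)max occurs at CL* = √(CD0/K) and equals 1/(2√(K·CD0)).
(L/D)max = 1/(2√(0.0416 × 0.022)) = 1/(2 × 0.03025) = 16.5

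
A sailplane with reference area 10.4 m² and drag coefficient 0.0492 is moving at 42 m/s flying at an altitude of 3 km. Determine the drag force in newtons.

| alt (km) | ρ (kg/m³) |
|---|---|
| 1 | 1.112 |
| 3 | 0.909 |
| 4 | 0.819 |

At 3 km, from the table: ρ = 0.909 kg/m³.
D = ½ρv²S·CD = ½ × 0.909 × 42² × 10.4 × 0.0492 = 410 N

D = 410 N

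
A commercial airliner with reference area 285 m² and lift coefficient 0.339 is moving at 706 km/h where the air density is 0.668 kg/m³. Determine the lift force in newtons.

Convert speed: v = 706 km/h ÷ 3.6 = 196.1 m/s.
L = ½ρv²S·CL = ½ × 0.668 × 196.1² × 285 × 0.339 = 1.24×10^6 N ≈ 1240 kN

L = 1.24×10^6 N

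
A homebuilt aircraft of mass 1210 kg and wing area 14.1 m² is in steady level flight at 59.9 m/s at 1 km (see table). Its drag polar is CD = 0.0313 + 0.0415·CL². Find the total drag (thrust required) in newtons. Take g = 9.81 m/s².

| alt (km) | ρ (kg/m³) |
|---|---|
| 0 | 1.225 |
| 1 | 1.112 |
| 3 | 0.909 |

At 1 km, from the table: ρ = 1.112 kg/m³.
Weight W = mg = 1210 × 9.81 = 11870 N; in level flight L = W.
Dynamic pressure q = 0.5 × 1.112 × 59.9² = 1995 Pa.
Required CL = L/(qS) = 11870/(1995·14.1) = 0.422.
CD = 0.0313 + 0.0415 × 0.422² = 0.03869.
D = q·S·CD = 1995 × 14.1 × 0.03869 = 1088 N

D = 1090 N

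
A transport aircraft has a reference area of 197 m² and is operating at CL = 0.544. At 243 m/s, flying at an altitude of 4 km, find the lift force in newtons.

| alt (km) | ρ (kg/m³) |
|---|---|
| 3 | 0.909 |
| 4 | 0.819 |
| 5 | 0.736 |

L = 2.59×10^6 N

At 4 km, from the table: ρ = 0.819 kg/m³.
Dynamic pressure q = ½ρv² = ½ × 0.819 × 243² = 24180 Pa.
L = q·S·CL = 24180 × 197 × 0.544 = 2.59×10^6 N ≈ 2590 kN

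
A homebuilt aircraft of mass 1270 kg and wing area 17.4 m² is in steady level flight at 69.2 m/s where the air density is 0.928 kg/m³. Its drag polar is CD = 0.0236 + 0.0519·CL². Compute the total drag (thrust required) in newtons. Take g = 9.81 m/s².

D = 1120 N

Level flight ⇒ L = W = m·g = 1270 × 9.81 = 12459 N.
Dynamic pressure q = 0.5 × 0.928 × 69.2² = 2222 Pa.
CL = W/(q·S) = 12459 / (2222 × 17.4) = 0.3223.
CD = 0.0236 + 0.0519 × 0.3223² = 0.02899.
D = q·S·CD = 2222 × 17.4 × 0.02899 = 1121 N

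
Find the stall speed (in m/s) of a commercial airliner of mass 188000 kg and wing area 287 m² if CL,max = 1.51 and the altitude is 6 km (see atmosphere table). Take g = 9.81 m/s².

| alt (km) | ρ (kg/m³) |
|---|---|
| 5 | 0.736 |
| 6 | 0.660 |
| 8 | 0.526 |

At 6 km, from the table: ρ = 0.660 kg/m³.
Stall occurs when L = W at CL,max. W = mg = 188000 × 9.81 = 1.844×10^6 N.
From L = ½ρV²S·CL,max = W: V_stall = √(2W/(ρSCL,max)) = √(2·1.844×10^6/(0.66·287·1.51))
V_stall = √12900 = 114 m/s

V_stall = 114 m/s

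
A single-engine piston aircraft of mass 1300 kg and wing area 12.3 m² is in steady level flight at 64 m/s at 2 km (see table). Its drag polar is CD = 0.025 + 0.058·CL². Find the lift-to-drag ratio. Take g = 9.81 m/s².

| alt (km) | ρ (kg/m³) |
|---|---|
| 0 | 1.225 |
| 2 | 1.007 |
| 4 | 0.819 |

At 2 km, from the table: ρ = 1.007 kg/m³.
Level flight ⇒ L = W = m·g = 1300 × 9.81 = 12753 N.
q = ½ρv² = ½ × 1.007 × 64² = 2062 Pa.
Required CL = L/(qS) = 12753/(2062·12.3) = 0.5027.
CD = 0.025 + 0.058 × 0.5027² = 0.03966.
L/D = CL/CD = 0.5027 / 0.03966 = 12.7

L/D = 12.7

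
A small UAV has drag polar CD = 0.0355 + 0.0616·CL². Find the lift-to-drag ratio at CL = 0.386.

CD = 0.0355 + 0.0616 × 0.386² = 0.04468
L/D = CL/CD = 0.386 / 0.04468 = 8.64

L/D = 8.64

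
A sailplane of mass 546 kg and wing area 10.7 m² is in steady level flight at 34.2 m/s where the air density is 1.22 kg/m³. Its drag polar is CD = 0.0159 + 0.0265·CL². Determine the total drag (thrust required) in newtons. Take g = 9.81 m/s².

D = 221 N

Weight W = mg = 546 × 9.81 = 5356.3 N; in level flight L = W.
Dynamic pressure q = 0.5 × 1.22 × 34.2² = 713.5 Pa.
CL = 2W/(ρv²S) = 2×5356.3/(1.22×34.2²×10.7) = 0.7016.
CD = 0.0159 + 0.0265 × 0.7016² = 0.02894.
D = q·S·CD = 713.5 × 10.7 × 0.02894 = 221 N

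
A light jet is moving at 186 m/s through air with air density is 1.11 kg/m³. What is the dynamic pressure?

q = ½ρv² = ½ × 1.11 × 186² = 19200 Pa

q = 19200 Pa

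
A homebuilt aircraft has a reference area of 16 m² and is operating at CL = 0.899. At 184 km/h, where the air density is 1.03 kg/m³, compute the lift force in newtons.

L = 19400 N

Convert speed: v = 184 km/h ÷ 3.6 = 51.11 m/s.
Dynamic pressure q = ½ρv² = ½ × 1.03 × 51.11² = 1345 Pa.
L = q·S·CL = 1345 × 16 × 0.899 = 19400 N ≈ 19.4 kN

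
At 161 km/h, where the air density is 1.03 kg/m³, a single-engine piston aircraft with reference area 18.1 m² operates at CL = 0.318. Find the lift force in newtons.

L = 5930 N

Convert speed: v = 161 km/h ÷ 3.6 = 44.72 m/s.
Dynamic pressure q = ½ρv² = ½ × 1.03 × 44.72² = 1030 Pa.
L = q·S·CL = 1030 × 18.1 × 0.318 = 5930 N ≈ 5.93 kN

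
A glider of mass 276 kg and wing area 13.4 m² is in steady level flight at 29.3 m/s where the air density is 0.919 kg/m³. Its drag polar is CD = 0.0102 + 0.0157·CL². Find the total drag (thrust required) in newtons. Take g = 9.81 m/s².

D = 75.7 N

Weight W = mg = 276 × 9.81 = 2707.6 N; in level flight L = W.
q = ½ρv² = ½ × 0.919 × 29.3² = 394.5 Pa.
CL = W/(q·S) = 2707.6 / (394.5 × 13.4) = 0.5122.
CD = 0.0102 + 0.0157 × 0.5122² = 0.01432.
D = q·S·CD = 394.5 × 13.4 × 0.01432 = 75.69 N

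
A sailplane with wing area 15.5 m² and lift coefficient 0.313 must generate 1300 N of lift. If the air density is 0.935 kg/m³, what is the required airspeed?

L = ½ρv²S·CL ⇒ v = √(2L/(ρ·S·CL))
v = √(2 × 1300 / (0.935 × 15.5 × 0.313)) = √573.2 = 23.9 m/s

v = 23.9 m/s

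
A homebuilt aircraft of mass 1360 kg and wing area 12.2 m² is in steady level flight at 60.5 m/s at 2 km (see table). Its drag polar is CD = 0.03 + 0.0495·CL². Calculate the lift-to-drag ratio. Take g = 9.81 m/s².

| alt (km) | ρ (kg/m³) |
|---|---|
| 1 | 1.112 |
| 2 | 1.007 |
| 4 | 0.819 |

L/D = 12.5

At 2 km, from the table: ρ = 1.007 kg/m³.
In steady level flight, lift balances weight: W = mg = 1360 × 9.81 = 13342 N.
q = ½ρv² = ½ × 1.007 × 60.5² = 1843 Pa.
CL = 2W/(ρv²S) = 2×13342/(1.007×60.5²×12.2) = 0.5934.
CD = 0.03 + 0.0495 × 0.5934² = 0.04743.
L/D = CL/CD = 0.5934 / 0.04743 = 12.5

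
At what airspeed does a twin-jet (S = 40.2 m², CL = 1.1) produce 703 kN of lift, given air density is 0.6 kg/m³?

L = ½ρv²S·CL ⇒ v = √(2L/(ρ·S·CL))
v = √(2 × 7.03×10^5 / (0.6 × 40.2 × 1.1)) = √52990 = 230 m/s

v = 230 m/s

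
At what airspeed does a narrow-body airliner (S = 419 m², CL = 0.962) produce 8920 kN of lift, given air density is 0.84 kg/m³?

v = 230 m/s

L = ½ρv²S·CL ⇒ v = √(2L/(ρ·S·CL))
v = √(2 × 8.92×10^6 / (0.84 × 419 × 0.962)) = √52690 = 230 m/s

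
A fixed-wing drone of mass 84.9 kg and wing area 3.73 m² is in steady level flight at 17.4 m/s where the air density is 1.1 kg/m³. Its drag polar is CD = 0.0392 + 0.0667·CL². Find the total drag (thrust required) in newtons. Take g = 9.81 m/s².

In steady level flight, lift balances weight: W = mg = 84.9 × 9.81 = 832.87 N.
Dynamic pressure q = 0.5 × 1.1 × 17.4² = 166.5 Pa.
CL = 2W/(ρv²S) = 2×832.87/(1.1×17.4²×3.73) = 1.341.
CD = 0.0392 + 0.0667 × 1.341² = 0.1591.
D = q·S·CD = 166.5 × 3.73 × 0.1591 = 98.84 N

D = 98.8 N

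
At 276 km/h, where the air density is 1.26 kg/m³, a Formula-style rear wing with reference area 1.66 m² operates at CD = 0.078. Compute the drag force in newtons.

D = 479 N

Convert speed: v = 276 km/h ÷ 3.6 = 76.67 m/s.
D = ½ρv²S·CD = ½ × 1.26 × 76.67² × 1.66 × 0.078 = 479 N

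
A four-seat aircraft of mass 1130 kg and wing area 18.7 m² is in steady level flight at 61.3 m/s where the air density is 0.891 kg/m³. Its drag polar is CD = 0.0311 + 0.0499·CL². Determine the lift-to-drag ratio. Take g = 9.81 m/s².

Level flight ⇒ L = W = m·g = 1130 × 9.81 = 11085 N.
Dynamic pressure q = 0.5 × 0.891 × 61.3² = 1674 Pa.
Required CL = L/(qS) = 11085/(1674·18.7) = 0.3541.
CD = 0.0311 + 0.0499 × 0.3541² = 0.03736.
L/D = CL/CD = 0.3541 / 0.03736 = 9.48

L/D = 9.48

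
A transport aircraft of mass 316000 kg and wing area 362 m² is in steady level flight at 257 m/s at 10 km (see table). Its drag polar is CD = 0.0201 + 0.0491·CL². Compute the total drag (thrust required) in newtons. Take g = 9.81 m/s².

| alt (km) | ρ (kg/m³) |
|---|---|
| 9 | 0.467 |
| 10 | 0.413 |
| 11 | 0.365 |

D = 1.95×10^5 N

At 10 km, from the table: ρ = 0.413 kg/m³.
In steady level flight, lift balances weight: W = mg = 316000 × 9.81 = 3.1×10^6 N.
Dynamic pressure q = 0.5 × 0.413 × 257² = 13640 Pa.
Required CL = L/(qS) = 3.1×10^6/(13640·362) = 0.6279.
CD = 0.0201 + 0.0491 × 0.6279² = 0.03946.
D = q·S·CD = 13640 × 362 × 0.03946 = 1.948×10^5 N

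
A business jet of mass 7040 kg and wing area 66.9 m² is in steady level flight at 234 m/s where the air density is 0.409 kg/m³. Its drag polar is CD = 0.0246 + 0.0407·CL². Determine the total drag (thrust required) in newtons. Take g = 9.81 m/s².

D = 18700 N

In steady level flight, lift balances weight: W = mg = 7040 × 9.81 = 69062 N.
q = ½ρv² = ½ × 0.409 × 234² = 11200 Pa.
CL = W/(q·S) = 69062 / (11200 × 66.9) = 0.09219.
CD = 0.0246 + 0.0407 × 0.09219² = 0.02495.
D = q·S·CD = 11200 × 66.9 × 0.02495 = 18690 N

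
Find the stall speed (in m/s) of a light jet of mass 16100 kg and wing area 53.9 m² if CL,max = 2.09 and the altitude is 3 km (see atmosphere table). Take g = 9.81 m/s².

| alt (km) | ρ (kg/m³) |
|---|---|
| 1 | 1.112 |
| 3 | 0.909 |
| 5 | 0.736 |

At 3 km, from the table: ρ = 0.909 kg/m³.
Stall occurs when L = W at CL,max. W = mg = 16100 × 9.81 = 1.579×10^5 N.
V_stall = √(2W/(ρ·S·CL,max)) = √(2 × 1.579×10^5 / (0.909 × 53.9 × 2.09))
V_stall = √3085 = 55.5 m/s

V_stall = 55.5 m/s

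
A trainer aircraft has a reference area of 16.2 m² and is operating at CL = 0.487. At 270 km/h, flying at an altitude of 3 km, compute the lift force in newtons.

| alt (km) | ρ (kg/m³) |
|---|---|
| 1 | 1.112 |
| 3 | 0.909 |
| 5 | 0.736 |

At 3 km, from the table: ρ = 0.909 kg/m³.
Convert speed: v = 270 km/h ÷ 3.6 = 75 m/s.
Dynamic pressure q = ½ρv² = ½ × 0.909 × 75² = 2557 Pa.
L = q·S·CL = 2557 × 16.2 × 0.487 = 20200 N ≈ 20.2 kN

L = 20200 N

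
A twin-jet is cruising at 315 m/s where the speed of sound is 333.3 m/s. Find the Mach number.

M = v/a = 315 / 333.3 = 0.945

M = 0.945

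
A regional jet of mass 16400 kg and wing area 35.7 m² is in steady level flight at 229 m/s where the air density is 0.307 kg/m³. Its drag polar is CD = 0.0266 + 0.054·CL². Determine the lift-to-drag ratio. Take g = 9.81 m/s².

Level flight ⇒ L = W = m·g = 16400 × 9.81 = 1.6088×10^5 N.
q = ½ρv² = ½ × 0.307 × 229² = 8050 Pa.
CL = 2W/(ρv²S) = 2×1.6088×10^5/(0.307×229²×35.7) = 0.5598.
CD = 0.0266 + 0.054 × 0.5598² = 0.04352.
L/D = CL/CD = 0.5598 / 0.04352 = 12.9

L/D = 12.9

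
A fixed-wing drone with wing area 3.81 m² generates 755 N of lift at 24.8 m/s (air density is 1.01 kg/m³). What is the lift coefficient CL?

From L = ½ρv²S·CL, rearranging gives CL = 2L/(ρv²S).
CL = 2 × 755 / (1.01 × 24.8² × 3.81) = 0.638

CL = 0.638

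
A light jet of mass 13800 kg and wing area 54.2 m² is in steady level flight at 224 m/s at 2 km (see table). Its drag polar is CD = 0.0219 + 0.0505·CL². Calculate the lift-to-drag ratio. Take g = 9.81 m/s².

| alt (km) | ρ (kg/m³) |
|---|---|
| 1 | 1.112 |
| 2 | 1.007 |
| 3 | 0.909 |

L/D = 4.41

At 2 km, from the table: ρ = 1.007 kg/m³.
Weight W = mg = 13800 × 9.81 = 1.3538×10^5 N; in level flight L = W.
Dynamic pressure q = 0.5 × 1.007 × 224² = 25260 Pa.
CL = W/(q·S) = 1.3538×10^5 / (25260 × 54.2) = 0.09887.
CD = 0.0219 + 0.0505 × 0.09887² = 0.02239.
L/D = CL/CD = 0.09887 / 0.02239 = 4.41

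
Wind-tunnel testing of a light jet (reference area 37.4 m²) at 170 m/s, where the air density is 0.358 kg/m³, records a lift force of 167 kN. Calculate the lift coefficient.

From L = ½ρv²S·CL, rearranging gives CL = 2L/(ρv²S).
CL = 2 × 1.67×10^5 / (0.358 × 170² × 37.4) = 0.863

CL = 0.863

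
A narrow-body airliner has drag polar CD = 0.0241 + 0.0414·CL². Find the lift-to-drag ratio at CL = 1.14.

CD = 0.0241 + 0.0414 × 1.14² = 0.0779
L/D = CL/CD = 1.14 / 0.0779 = 14.6

L/D = 14.6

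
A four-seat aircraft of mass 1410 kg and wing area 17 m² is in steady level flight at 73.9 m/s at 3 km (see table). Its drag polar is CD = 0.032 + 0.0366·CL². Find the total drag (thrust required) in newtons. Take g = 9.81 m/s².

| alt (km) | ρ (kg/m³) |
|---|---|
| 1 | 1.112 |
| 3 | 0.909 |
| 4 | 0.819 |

At 3 km, from the table: ρ = 0.909 kg/m³.
Weight W = mg = 1410 × 9.81 = 13832 N; in level flight L = W.
Dynamic pressure q = 0.5 × 0.909 × 73.9² = 2482 Pa.
CL = W/(q·S) = 13832 / (2482 × 17) = 0.3278.
CD = 0.032 + 0.0366 × 0.3278² = 0.03593.
D = q·S·CD = 2482 × 17 × 0.03593 = 1516 N

D = 1520 N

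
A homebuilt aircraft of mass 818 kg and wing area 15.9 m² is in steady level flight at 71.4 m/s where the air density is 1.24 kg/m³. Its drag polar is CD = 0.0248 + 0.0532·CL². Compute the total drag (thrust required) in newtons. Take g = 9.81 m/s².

Level flight ⇒ L = W = m·g = 818 × 9.81 = 8024.6 N.
q = ½ρv² = ½ × 1.24 × 71.4² = 3161 Pa.
CL = 2W/(ρv²S) = 2×8024.6/(1.24×71.4²×15.9) = 0.1597.
CD = 0.0248 + 0.0532 × 0.1597² = 0.02616.
D = q·S·CD = 3161 × 15.9 × 0.02616 = 1315 N

D = 1310 N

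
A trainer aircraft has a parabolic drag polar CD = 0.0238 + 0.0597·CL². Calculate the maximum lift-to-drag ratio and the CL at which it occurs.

For CD = CD0 + K·CL², (L/D)max occurs at CL* = √(CD0/K) and equals 1/(2√(K·CD0)).
(L/D)max = 1/(2√(0.0597 × 0.0238)) = 1/(2 × 0.03769) = 13.3
CL* = √(0.0238/0.0597) = 0.631

(L/D)max = 13.3, at CL = 0.631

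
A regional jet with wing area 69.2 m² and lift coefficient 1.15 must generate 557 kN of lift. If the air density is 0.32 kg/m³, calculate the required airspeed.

L = ½ρv²S·CL ⇒ v = √(2L/(ρ·S·CL))
v = √(2 × 5.57×10^5 / (0.32 × 69.2 × 1.15)) = √43750 = 209 m/s

v = 209 m/s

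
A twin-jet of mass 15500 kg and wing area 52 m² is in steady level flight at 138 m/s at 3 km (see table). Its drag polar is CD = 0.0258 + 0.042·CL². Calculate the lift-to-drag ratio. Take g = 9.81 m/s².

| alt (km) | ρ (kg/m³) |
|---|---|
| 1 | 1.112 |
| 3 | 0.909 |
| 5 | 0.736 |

L/D = 11

At 3 km, from the table: ρ = 0.909 kg/m³.
Weight W = mg = 15500 × 9.81 = 1.5206×10^5 N; in level flight L = W.
Dynamic pressure q = 0.5 × 0.909 × 138² = 8655 Pa.
Required CL = L/(qS) = 1.5206×10^5/(8655·52) = 0.3378.
CD = 0.0258 + 0.042 × 0.3378² = 0.03059.
L/D = CL/CD = 0.3378 / 0.03059 = 11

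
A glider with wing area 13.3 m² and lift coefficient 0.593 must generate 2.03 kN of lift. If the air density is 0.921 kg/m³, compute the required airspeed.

L = ½ρv²S·CL ⇒ v = √(2L/(ρ·S·CL))
v = √(2 × 2030 / (0.921 × 13.3 × 0.593)) = √558.9 = 23.6 m/s

v = 23.6 m/s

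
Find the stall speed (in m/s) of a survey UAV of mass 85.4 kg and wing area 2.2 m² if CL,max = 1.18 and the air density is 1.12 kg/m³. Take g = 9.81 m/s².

V_stall = 24 m/s

Stall occurs when L = W at CL,max. W = mg = 85.4 × 9.81 = 837.8 N.
V_stall = √(2W/(ρ·S·CL,max)) = √(2 × 837.8 / (1.12 × 2.2 × 1.18))
V_stall = √576.3 = 24 m/s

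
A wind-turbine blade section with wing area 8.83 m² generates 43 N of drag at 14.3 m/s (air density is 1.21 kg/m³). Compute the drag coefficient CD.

From D = ½ρv²S·CD, rearranging gives CD = 2D/(ρv²S).
CD = 2 × 43 / (1.21 × 14.3² × 8.83) = 0.0394

CD = 0.0394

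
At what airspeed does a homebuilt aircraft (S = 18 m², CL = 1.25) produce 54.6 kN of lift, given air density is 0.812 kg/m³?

L = ½ρv²S·CL ⇒ v = √(2L/(ρ·S·CL))
v = √(2 × 54600 / (0.812 × 18 × 1.25)) = √5977 = 77.3 m/s

v = 77.3 m/s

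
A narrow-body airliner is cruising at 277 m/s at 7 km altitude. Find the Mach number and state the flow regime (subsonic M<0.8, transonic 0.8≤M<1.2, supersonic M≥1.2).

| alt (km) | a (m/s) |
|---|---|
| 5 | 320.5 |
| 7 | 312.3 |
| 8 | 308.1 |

M = 0.887 (transonic)

At 7 km, from the table: a = 312.3 m/s.
M = v/a = 277 / 312.3 = 0.887
M = 0.887 → transonic.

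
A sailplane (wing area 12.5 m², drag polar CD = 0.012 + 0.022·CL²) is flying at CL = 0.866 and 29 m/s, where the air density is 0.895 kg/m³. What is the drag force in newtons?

D = 134 N

CD = 0.012 + 0.022 × 0.866² = 0.0285
D = ½ρv²S·CD = ½ × 0.895 × 29² × 12.5 × 0.0285 = 134 N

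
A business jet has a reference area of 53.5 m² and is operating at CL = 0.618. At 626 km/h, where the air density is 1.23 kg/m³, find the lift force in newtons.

Convert speed: v = 626 km/h ÷ 3.6 = 173.9 m/s.
L = ½ρv²S·CL = ½ × 1.23 × 173.9² × 53.5 × 0.618 = 6.15×10^5 N ≈ 615 kN

L = 6.15×10^5 N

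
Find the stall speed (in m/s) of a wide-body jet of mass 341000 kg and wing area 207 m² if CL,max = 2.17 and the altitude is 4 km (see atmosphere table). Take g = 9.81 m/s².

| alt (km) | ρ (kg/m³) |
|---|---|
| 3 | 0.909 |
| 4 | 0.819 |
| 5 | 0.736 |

V_stall = 135 m/s

At 4 km, from the table: ρ = 0.819 kg/m³.
Weight W = mg = 341000 × 9.81 = 3.345×10^6 N.
V_stall = √(2W/(ρ·S·CL,max)) = √(2 × 3.345×10^6 / (0.819 × 207 × 2.17))
V_stall = √18190 = 135 m/s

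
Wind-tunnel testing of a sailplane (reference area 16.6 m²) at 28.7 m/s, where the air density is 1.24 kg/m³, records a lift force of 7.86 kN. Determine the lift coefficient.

CL = 0.927

From L = ½ρv²S·CL, rearranging gives CL = 2L/(ρv²S).
CL = 2 × 7860 / (1.24 × 28.7² × 16.6) = 0.927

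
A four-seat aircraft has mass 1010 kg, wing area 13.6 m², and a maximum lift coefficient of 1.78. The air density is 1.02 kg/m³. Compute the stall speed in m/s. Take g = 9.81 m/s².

Weight W = mg = 1010 × 9.81 = 9908 N.
From L = ½ρV²S·CL,max = W: V_stall = √(2W/(ρSCL,max)) = √(2·9908/(1.02·13.6·1.78))
V_stall = √802.5 = 28.3 m/s

V_stall = 28.3 m/s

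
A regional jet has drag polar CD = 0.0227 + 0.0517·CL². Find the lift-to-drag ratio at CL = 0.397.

CD = 0.0227 + 0.0517 × 0.397² = 0.03085
L/D = CL/CD = 0.397 / 0.03085 = 12.9

L/D = 12.9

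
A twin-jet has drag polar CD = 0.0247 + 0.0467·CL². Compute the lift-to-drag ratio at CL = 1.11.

L/D = 13.5

CD = 0.0247 + 0.0467 × 1.11² = 0.08224
L/D = CL/CD = 1.11 / 0.08224 = 13.5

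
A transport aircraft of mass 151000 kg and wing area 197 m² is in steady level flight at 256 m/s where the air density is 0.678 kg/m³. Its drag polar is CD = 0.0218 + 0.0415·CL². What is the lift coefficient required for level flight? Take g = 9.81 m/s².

Weight W = mg = 151000 × 9.81 = 1.4813×10^6 N; in level flight L = W.
Dynamic pressure q = 0.5 × 0.678 × 256² = 22220 Pa.
Required CL = L/(qS) = 1.4813×10^6/(22220·197) = 0.3385.

CL = 0.338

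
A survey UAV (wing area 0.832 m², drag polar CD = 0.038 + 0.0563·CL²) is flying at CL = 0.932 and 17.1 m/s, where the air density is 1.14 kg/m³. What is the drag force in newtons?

D = 12.1 N

CD = 0.038 + 0.0563 × 0.932² = 0.0869
D = ½ρv²S·CD = ½ × 1.14 × 17.1² × 0.832 × 0.0869 = 12.1 N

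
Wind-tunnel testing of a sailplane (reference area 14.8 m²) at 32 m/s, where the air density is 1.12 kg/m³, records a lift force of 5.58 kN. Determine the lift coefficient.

From L = ½ρv²S·CL, rearranging gives CL = 2L/(ρv²S).
CL = 2 × 5580 / (1.12 × 32² × 14.8) = 0.657

CL = 0.657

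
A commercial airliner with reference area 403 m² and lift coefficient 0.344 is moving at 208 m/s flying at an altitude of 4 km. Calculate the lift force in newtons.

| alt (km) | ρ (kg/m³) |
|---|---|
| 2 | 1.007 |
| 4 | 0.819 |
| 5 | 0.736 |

L = 2.46×10^6 N

At 4 km, from the table: ρ = 0.819 kg/m³.
Dynamic pressure q = ½ρv² = ½ × 0.819 × 208² = 17720 Pa.
L = q·S·CL = 17720 × 403 × 0.344 = 2.46×10^6 N ≈ 2460 kN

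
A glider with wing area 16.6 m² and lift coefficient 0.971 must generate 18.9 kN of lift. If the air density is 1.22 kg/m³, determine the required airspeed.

L = ½ρv²S·CL ⇒ v = √(2L/(ρ·S·CL))
v = √(2 × 18900 / (1.22 × 16.6 × 0.971)) = √1922 = 43.8 m/s

v = 43.8 m/s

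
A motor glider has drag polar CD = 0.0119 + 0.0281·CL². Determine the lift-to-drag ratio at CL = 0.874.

L/D = 26.2

CD = 0.0119 + 0.0281 × 0.874² = 0.03336
L/D = CL/CD = 0.874 / 0.03336 = 26.2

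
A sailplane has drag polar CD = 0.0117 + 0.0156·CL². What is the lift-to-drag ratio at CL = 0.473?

L/D = 31.1

CD = 0.0117 + 0.0156 × 0.473² = 0.01519
L/D = CL/CD = 0.473 / 0.01519 = 31.1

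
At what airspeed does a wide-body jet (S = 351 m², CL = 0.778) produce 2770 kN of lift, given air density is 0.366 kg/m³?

L = ½ρv²S·CL ⇒ v = √(2L/(ρ·S·CL))
v = √(2 × 2.77×10^6 / (0.366 × 351 × 0.778)) = √55430 = 235 m/s

v = 235 m/s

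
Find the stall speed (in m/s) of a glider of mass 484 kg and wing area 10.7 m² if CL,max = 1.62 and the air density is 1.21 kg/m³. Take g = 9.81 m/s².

Stall occurs when L = W at CL,max. W = mg = 484 × 9.81 = 4748 N.
From L = ½ρV²S·CL,max = W: V_stall = √(2W/(ρSCL,max)) = √(2·4748/(1.21·10.7·1.62))
V_stall = √452.8 = 21.3 m/s

V_stall = 21.3 m/s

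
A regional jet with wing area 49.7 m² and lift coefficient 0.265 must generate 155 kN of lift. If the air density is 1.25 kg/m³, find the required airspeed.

v = 137 m/s

L = ½ρv²S·CL ⇒ v = √(2L/(ρ·S·CL))
v = √(2 × 1.55×10^5 / (1.25 × 49.7 × 0.265)) = √18830 = 137 m/s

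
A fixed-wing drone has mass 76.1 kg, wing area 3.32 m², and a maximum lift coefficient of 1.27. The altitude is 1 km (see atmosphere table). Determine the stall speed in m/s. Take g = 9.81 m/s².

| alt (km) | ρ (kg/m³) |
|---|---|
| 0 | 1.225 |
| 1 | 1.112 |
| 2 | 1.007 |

V_stall = 17.8 m/s

At 1 km, from the table: ρ = 1.112 kg/m³.
At stall, lift equals weight: L = W = m·g = 76.1 × 9.81 = 746.5 N.
From L = ½ρV²S·CL,max = W: V_stall = √(2W/(ρSCL,max)) = √(2·746.5/(1.112·3.32·1.27))
V_stall = √318.4 = 17.8 m/s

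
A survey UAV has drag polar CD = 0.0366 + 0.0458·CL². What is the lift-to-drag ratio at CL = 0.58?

L/D = 11.2

CD = 0.0366 + 0.0458 × 0.58² = 0.05201
L/D = CL/CD = 0.58 / 0.05201 = 11.2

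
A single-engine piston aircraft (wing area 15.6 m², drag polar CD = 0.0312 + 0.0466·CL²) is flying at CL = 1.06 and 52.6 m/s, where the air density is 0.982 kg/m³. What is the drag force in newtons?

D = 1770 N

CD = 0.0312 + 0.0466 × 1.06² = 0.08356
D = ½ρv²S·CD = ½ × 0.982 × 52.6² × 15.6 × 0.08356 = 1770 N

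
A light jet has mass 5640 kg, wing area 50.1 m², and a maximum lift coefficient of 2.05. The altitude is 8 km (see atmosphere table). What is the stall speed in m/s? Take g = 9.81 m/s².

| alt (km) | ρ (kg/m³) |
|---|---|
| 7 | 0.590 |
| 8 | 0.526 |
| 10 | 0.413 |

V_stall = 45.3 m/s

At 8 km, from the table: ρ = 0.526 kg/m³.
Stall occurs when L = W at CL,max. W = mg = 5640 × 9.81 = 55330 N.
V_stall = √(2W/(ρ·S·CL,max)) = √(2 × 55330 / (0.526 × 50.1 × 2.05))
V_stall = √2048 = 45.3 m/s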